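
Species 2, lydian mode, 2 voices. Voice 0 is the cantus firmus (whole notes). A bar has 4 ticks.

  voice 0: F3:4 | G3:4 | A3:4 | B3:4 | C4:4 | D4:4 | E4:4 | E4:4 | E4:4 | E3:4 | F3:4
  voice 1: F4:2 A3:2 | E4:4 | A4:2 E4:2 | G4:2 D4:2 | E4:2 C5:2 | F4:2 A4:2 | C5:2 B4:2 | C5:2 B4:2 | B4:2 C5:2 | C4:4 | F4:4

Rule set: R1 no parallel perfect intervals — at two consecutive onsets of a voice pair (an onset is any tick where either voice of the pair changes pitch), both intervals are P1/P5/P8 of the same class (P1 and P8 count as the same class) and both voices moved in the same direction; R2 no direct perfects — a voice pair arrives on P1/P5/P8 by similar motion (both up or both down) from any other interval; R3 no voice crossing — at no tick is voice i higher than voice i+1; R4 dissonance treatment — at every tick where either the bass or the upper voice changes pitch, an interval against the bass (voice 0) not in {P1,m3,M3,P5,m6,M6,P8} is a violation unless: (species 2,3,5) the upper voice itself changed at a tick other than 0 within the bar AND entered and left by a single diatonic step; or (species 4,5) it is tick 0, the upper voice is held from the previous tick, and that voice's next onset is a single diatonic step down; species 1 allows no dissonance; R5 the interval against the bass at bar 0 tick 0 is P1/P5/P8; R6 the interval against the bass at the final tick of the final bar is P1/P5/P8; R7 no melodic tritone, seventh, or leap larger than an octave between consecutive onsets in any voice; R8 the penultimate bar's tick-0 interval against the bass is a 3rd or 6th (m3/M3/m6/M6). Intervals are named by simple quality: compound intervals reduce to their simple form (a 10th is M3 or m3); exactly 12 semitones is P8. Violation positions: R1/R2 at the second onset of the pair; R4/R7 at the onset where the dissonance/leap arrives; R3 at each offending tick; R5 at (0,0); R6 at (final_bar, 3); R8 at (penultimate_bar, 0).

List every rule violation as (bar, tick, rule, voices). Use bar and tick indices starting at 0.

(2, 0, R2, (0, 1))
(10, 0, R2, (0, 1))

bar 0: v0=F3 v1=F4 downbeat P8
bar 1: v0=G3 v1=E4 downbeat M6
bar 2: v0=A3 v1=A4 downbeat P8
bar 3: v0=B3 v1=G4 downbeat m6
bar 4: v0=C4 v1=E4 downbeat M3
bar 5: v0=D4 v1=F4 downbeat m3
bar 6: v0=E4 v1=C5 downbeat m6
bar 7: v0=E4 v1=C5 downbeat m6
bar 8: v0=E4 v1=B4 downbeat P5
bar 9: v0=E3 v1=C4 downbeat m6
bar 10: v0=F3 v1=F4 downbeat P8
  -> R2 @ bar 2 tick 0 v(0, 1): G3/E4 M6 -> A3/A4 P8 similar
  -> R2 @ bar 10 tick 0 v(0, 1): E3/C4 m6 -> F3/F4 P8 similar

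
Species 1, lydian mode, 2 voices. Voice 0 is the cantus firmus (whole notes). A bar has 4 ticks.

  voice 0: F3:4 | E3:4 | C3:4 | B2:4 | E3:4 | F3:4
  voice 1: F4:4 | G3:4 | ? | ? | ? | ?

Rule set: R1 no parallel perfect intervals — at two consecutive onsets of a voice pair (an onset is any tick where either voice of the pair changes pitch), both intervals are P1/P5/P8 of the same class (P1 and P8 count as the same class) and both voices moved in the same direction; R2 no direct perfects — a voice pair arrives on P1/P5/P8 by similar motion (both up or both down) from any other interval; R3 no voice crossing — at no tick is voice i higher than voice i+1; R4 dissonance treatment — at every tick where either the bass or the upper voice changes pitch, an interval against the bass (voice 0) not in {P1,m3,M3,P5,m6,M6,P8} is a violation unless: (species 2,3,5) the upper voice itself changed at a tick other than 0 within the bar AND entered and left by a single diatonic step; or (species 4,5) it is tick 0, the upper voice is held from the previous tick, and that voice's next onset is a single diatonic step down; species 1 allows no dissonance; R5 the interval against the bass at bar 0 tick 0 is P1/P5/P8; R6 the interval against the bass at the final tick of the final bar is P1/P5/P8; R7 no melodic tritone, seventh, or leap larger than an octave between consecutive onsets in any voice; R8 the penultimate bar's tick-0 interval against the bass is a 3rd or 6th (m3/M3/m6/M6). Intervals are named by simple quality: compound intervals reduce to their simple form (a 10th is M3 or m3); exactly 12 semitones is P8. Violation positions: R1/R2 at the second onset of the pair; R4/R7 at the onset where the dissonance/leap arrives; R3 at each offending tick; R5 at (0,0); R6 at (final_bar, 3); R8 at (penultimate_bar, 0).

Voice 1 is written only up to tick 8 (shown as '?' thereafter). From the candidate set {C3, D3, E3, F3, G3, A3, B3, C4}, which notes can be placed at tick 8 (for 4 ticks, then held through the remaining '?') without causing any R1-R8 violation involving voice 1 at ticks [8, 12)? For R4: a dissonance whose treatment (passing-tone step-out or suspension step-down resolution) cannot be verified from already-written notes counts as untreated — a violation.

C3: violates R2
D3: violates R4
E3: legal
F3: violates R4
G3: legal
A3: legal
B3: violates R4
C4: legal

{A3, C4, E3, G3}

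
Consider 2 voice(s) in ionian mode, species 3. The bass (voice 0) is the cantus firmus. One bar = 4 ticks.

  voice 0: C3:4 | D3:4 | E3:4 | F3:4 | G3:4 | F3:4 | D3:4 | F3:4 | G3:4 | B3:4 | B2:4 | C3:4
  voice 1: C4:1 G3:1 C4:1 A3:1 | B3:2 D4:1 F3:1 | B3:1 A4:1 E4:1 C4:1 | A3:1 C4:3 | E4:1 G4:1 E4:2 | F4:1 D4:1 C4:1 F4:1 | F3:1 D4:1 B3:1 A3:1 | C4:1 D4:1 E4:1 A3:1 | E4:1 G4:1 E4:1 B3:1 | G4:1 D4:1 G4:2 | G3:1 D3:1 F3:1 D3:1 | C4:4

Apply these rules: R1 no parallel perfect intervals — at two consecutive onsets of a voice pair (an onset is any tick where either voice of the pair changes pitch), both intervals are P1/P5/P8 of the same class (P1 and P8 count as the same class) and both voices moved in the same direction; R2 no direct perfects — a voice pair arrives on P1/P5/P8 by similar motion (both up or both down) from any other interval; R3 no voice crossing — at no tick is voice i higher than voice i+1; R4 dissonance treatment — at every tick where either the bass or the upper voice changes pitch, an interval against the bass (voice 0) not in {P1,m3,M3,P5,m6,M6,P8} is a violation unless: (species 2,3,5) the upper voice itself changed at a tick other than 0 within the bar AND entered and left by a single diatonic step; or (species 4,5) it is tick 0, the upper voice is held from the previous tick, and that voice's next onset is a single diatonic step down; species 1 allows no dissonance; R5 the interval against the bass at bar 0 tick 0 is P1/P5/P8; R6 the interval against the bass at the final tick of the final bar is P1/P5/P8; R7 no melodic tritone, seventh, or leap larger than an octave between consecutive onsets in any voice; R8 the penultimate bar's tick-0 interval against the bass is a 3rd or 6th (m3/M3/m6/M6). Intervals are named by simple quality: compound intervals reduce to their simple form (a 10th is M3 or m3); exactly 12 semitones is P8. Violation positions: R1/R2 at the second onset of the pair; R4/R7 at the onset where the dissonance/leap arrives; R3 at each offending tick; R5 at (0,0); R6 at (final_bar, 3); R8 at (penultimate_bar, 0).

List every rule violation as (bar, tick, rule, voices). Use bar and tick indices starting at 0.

(2, 0, R2, (0, 1))
(2, 0, R7, (1,))
(2, 1, R4, (0, 1))
(2, 1, R7, (1,))
(7, 0, R1, (0, 1))
(7, 2, R4, (0, 1))
(10, 2, R4, (0, 1))
(11, 0, R2, (0, 1))
(11, 0, R7, (1,))

bar 0: v0=C3 v1=C4 downbeat P8
bar 1: v0=D3 v1=B3 downbeat M6
bar 2: v0=E3 v1=B3 downbeat P5
bar 3: v0=F3 v1=A3 downbeat M3
bar 4: v0=G3 v1=E4 downbeat M6
bar 5: v0=F3 v1=F4 downbeat P8
bar 6: v0=D3 v1=F3 downbeat m3
bar 7: v0=F3 v1=C4 downbeat P5
bar 8: v0=G3 v1=E4 downbeat M6
bar 9: v0=B3 v1=G4 downbeat m6
bar 10: v0=B2 v1=G3 downbeat m6
bar 11: v0=C3 v1=C4 downbeat P8
  -> R2 @ bar 2 tick 0 v(0, 1): D3/F3 m3 -> E3/B3 P5 similar
  -> R7 @ bar 2 tick 0 v(1,): F3->B3 leap 6st
  -> R4 @ bar 2 tick 1 v(0, 1): E3/A4 P4 untreated
  -> R7 @ bar 2 tick 1 v(1,): B3->A4 leap 10st
  -> R1 @ bar 7 tick 0 v(0, 1): D3/A3 P5 -> F3/C4 P5 similar
  -> R4 @ bar 7 tick 2 v(0, 1): F3/E4 M7 untreated
  -> R4 @ bar 10 tick 2 v(0, 1): B2/F3 TT untreated
  -> R2 @ bar 11 tick 0 v(0, 1): B2/D3 m3 -> C3/C4 P8 similar
  -> R7 @ bar 11 tick 0 v(1,): D3->C4 leap 10st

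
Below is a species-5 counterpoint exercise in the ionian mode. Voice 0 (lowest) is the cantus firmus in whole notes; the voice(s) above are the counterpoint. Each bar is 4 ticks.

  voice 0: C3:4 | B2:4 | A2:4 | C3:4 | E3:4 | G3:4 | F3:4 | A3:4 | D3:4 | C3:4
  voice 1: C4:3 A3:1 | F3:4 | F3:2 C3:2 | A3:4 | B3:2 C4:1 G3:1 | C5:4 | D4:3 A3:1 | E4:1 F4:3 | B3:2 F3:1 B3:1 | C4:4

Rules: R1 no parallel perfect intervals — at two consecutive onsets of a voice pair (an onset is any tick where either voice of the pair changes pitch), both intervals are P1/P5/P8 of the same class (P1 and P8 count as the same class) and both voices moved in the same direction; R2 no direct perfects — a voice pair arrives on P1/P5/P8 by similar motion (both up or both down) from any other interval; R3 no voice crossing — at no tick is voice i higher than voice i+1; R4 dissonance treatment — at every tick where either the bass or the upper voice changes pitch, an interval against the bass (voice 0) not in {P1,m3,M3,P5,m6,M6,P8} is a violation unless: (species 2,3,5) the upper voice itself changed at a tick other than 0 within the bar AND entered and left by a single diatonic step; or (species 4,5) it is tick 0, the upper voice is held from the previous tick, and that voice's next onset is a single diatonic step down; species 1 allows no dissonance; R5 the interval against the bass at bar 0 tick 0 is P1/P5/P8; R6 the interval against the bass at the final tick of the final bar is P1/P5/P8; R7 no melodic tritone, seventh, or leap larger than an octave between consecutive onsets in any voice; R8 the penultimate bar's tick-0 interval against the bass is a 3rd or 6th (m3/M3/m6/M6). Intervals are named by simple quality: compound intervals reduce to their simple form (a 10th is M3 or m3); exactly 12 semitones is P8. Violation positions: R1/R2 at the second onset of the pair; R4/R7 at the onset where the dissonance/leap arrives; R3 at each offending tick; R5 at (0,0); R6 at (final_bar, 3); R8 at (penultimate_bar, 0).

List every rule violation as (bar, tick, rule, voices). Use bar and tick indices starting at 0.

(1, 0, R4, (0, 1))
(4, 0, R2, (0, 1))
(5, 0, R4, (0, 1))
(5, 0, R7, (1,))
(6, 0, R7, (1,))
(7, 0, R2, (0, 1))
(8, 0, R7, (1,))
(8, 2, R7, (1,))
(8, 3, R7, (1,))

bar 0: v0=C3 v1=C4 downbeat P8
bar 1: v0=B2 v1=F3 downbeat TT
bar 2: v0=A2 v1=F3 downbeat m6
bar 3: v0=C3 v1=A3 downbeat M6
bar 4: v0=E3 v1=B3 downbeat P5
bar 5: v0=G3 v1=C5 downbeat P4
bar 6: v0=F3 v1=D4 downbeat M6
bar 7: v0=A3 v1=E4 downbeat P5
bar 8: v0=D3 v1=B3 downbeat M6
bar 9: v0=C3 v1=C4 downbeat P8
  -> R4 @ bar 1 tick 0 v(0, 1): B2/F3 TT untreated
  -> R2 @ bar 4 tick 0 v(0, 1): C3/A3 M6 -> E3/B3 P5 similar
  -> R4 @ bar 5 tick 0 v(0, 1): G3/C5 P4 untreated
  -> R7 @ bar 5 tick 0 v(1,): G3->C5 leap 17st
  -> R7 @ bar 6 tick 0 v(1,): C5->D4 leap 10st
  -> R2 @ bar 7 tick 0 v(0, 1): F3/A3 M3 -> A3/E4 P5 similar
  -> R7 @ bar 8 tick 0 v(1,): F4->B3 leap 6st
  -> R7 @ bar 8 tick 2 v(1,): B3->F3 leap 6st
  -> R7 @ bar 8 tick 3 v(1,): F3->B3 leap 6st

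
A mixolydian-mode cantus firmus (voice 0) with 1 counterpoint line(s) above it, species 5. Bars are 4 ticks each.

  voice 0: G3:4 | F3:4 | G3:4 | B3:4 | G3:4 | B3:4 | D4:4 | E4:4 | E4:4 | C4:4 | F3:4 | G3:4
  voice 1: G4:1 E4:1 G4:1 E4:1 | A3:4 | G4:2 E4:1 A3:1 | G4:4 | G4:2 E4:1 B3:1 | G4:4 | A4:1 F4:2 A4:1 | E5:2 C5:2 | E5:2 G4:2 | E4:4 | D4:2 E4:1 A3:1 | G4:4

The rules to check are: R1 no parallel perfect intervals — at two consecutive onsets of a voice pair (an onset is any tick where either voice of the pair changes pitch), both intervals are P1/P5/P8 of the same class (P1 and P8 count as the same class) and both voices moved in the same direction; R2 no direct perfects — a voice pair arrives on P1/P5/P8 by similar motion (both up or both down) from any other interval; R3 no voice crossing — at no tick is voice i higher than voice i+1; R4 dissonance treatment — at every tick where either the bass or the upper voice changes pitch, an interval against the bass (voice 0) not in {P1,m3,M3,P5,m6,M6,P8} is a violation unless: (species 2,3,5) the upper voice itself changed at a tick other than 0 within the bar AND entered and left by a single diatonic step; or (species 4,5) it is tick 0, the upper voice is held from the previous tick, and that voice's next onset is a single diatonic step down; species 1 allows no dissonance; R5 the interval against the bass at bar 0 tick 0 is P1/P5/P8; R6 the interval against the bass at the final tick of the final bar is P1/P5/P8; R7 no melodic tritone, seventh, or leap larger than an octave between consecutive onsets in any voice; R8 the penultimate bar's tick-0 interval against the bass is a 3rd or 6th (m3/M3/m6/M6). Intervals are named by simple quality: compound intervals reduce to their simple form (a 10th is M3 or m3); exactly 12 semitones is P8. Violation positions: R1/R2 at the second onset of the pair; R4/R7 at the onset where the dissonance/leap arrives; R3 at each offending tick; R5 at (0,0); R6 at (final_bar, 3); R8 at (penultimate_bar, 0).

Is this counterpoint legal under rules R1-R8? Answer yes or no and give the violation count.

No (9 violations)

bar 0: v0=G3 v1=G4 (P8)
bar 1: v0=F3 v1=A3 (M3)
bar 2: v0=G3 v1=G4 (P8)
bar 3: v0=B3 v1=G4 (m6)
bar 4: v0=G3 v1=G4 (P8)
bar 5: v0=B3 v1=G4 (m6)
bar 6: v0=D4 v1=A4 (P5)
bar 7: v0=E4 v1=E5 (P8)
bar 8: v0=E4 v1=E5 (P8)
bar 9: v0=C4 v1=E4 (M3)
bar 10: v0=F3 v1=D4 (M6)
bar 11: v0=G3 v1=G4 (P8)
  R2 @ bar2.0: F3/A3 M3 -> G3/G4 P8 similar
  R7 @ bar2.0: A3->G4 leap 10st
  R4 @ bar2.3: G3/A3 M2 untreated
  R7 @ bar3.0: A3->G4 leap 10st
  R2 @ bar6.0: B3/G4 m6 -> D4/A4 P5 similar
  R2 @ bar7.0: D4/A4 P5 -> E4/E5 P8 similar
  R4 @ bar10.2: F3/E4 M7 untreated
  R2 @ bar11.0: F3/A3 M3 -> G3/G4 P8 similar
  R7 @ bar11.0: A3->G4 leap 10st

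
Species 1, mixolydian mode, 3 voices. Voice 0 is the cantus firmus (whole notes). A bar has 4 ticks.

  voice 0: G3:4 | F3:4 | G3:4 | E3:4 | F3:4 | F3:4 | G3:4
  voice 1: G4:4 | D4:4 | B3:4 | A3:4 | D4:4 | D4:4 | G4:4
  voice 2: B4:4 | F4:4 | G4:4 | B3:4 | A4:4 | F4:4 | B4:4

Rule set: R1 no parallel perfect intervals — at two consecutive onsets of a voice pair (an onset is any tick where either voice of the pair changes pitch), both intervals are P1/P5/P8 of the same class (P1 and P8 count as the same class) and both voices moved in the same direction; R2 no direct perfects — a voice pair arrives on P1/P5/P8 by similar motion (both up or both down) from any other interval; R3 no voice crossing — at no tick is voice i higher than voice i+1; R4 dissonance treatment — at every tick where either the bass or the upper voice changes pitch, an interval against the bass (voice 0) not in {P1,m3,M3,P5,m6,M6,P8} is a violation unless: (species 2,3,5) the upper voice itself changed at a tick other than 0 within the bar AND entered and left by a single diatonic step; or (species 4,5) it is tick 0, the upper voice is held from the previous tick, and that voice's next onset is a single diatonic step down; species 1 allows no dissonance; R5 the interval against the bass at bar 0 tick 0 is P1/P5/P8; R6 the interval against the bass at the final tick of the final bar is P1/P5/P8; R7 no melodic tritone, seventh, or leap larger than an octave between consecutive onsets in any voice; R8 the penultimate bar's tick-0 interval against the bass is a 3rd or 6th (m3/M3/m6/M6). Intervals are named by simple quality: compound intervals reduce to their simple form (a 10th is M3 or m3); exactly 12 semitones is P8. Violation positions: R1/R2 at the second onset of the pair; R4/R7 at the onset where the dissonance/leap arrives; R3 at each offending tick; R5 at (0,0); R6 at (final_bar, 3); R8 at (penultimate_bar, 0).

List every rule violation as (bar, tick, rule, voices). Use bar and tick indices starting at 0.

bar 0: v0=G3 v1=G4 v2=B4 downbeat M3
bar 1: v0=F3 v1=D4 v2=F4 downbeat P8
bar 2: v0=G3 v1=B3 v2=G4 downbeat P8
bar 3: v0=E3 v1=A3 v2=B3 downbeat P5
bar 4: v0=F3 v1=D4 v2=A4 downbeat M3
bar 5: v0=F3 v1=D4 v2=F4 downbeat P8
bar 6: v0=G3 v1=G4 v2=B4 downbeat M3
  -> R5 @ bar 0 tick 0 v(0, 2): opens on M3
  -> R2 @ bar 1 tick 0 v(0, 2): G3/B4 M3 -> F3/F4 P8 similar
  -> R7 @ bar 1 tick 0 v(2,): B4->F4 leap 6st
  -> R1 @ bar 2 tick 0 v(0, 2): F3/F4 P8 -> G3/G4 P8 similar
  -> R2 @ bar 3 tick 0 v(0, 2): G3/G4 P8 -> E3/B3 P5 similar
  -> R4 @ bar 3 tick 0 v(0, 1): E3/A3 P4 untreated
  -> R2 @ bar 4 tick 0 v(1, 2): A3/B3 M2 -> D4/A4 P5 similar
  -> R7 @ bar 4 tick 0 v(2,): B3->A4 leap 10st
  -> R8 @ bar 5 tick 0 v(0, 2): penult P8 not 3rd/6th
  -> R2 @ bar 6 tick 0 v(0, 1): F3/D4 M6 -> G3/G4 P8 similar
  -> R7 @ bar 6 tick 0 v(2,): F4->B4 leap 6st
  -> R6 @ bar 6 tick 3 v(0, 2): closes on M3

(0, 0, R5, (0, 2))
(1, 0, R2, (0, 2))
(1, 0, R7, (2,))
(2, 0, R1, (0, 2))
(3, 0, R2, (0, 2))
(3, 0, R4, (0, 1))
(4, 0, R2, (1, 2))
(4, 0, R7, (2,))
(5, 0, R8, (0, 2))
(6, 0, R2, (0, 1))
(6, 0, R7, (2,))
(6, 3, R6, (0, 2))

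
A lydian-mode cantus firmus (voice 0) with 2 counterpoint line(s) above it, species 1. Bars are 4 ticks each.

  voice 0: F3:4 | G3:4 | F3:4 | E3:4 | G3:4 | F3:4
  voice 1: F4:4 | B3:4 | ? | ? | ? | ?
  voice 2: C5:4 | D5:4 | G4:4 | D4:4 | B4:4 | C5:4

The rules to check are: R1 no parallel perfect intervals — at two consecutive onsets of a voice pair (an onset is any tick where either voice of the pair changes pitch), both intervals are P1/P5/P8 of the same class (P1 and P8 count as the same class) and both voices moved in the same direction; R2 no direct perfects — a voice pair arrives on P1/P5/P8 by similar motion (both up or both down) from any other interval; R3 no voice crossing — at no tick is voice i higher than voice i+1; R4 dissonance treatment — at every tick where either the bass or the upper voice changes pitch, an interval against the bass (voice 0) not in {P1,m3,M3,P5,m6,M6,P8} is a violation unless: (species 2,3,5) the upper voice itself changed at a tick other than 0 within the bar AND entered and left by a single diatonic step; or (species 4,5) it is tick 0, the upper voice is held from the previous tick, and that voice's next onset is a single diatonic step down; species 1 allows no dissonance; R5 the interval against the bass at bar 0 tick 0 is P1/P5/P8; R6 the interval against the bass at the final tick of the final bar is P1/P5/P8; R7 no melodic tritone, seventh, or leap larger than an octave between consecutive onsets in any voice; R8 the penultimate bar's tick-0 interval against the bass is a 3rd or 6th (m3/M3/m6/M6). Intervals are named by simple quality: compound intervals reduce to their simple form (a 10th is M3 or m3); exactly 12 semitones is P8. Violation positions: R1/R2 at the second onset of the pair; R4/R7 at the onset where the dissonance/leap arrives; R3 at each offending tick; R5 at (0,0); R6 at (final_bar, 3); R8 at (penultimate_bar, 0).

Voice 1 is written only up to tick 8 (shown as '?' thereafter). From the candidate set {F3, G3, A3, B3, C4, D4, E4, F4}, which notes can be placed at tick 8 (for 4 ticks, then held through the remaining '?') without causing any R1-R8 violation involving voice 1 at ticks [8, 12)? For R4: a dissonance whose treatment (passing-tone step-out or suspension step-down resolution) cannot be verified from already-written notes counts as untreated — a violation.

{A3, C4, D4}

F3: violates R2,R7
G3: violates R2,R4
A3: legal
B3: violates R4
C4: legal
D4: legal
E4: violates R4
F4: violates R7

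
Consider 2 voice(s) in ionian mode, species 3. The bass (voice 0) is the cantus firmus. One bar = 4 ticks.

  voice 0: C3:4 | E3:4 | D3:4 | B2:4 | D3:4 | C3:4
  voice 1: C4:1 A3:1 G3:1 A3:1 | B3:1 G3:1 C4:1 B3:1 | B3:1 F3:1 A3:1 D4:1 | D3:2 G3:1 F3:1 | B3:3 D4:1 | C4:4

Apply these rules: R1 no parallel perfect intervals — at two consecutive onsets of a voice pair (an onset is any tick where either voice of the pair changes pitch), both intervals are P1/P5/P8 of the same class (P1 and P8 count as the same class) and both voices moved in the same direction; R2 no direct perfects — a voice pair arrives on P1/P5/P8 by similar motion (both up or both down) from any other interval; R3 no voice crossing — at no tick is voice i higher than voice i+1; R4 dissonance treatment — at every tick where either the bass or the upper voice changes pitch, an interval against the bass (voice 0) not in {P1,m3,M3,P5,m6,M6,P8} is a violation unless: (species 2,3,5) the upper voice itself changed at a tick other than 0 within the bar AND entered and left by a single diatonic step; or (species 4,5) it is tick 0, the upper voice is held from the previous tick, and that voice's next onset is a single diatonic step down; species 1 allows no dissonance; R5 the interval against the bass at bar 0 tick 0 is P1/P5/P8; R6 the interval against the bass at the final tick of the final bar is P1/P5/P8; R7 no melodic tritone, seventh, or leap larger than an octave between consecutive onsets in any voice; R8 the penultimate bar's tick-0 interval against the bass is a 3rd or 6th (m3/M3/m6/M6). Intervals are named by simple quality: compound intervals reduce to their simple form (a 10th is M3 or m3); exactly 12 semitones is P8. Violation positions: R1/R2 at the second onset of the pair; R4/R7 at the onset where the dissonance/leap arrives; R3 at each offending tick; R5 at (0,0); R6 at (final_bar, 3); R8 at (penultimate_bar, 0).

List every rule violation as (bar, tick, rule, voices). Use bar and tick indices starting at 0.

bar 0: v0=C3 v1=C4 downbeat P8
bar 1: v0=E3 v1=B3 downbeat P5
bar 2: v0=D3 v1=B3 downbeat M6
bar 3: v0=B2 v1=D3 downbeat m3
bar 4: v0=D3 v1=B3 downbeat M6
bar 5: v0=C3 v1=C4 downbeat P8
  -> R2 @ bar 1 tick 0 v(0, 1): C3/A3 M6 -> E3/B3 P5 similar
  -> R7 @ bar 2 tick 1 v(1,): B3->F3 leap 6st
  -> R4 @ bar 3 tick 3 v(0, 1): B2/F3 TT untreated
  -> R7 @ bar 4 tick 0 v(1,): F3->B3 leap 6st
  -> R1 @ bar 5 tick 0 v(0, 1): D3/D4 P8 -> C3/C4 P8 similar

(1, 0, R2, (0, 1))
(2, 1, R7, (1,))
(3, 3, R4, (0, 1))
(4, 0, R7, (1,))
(5, 0, R1, (0, 1))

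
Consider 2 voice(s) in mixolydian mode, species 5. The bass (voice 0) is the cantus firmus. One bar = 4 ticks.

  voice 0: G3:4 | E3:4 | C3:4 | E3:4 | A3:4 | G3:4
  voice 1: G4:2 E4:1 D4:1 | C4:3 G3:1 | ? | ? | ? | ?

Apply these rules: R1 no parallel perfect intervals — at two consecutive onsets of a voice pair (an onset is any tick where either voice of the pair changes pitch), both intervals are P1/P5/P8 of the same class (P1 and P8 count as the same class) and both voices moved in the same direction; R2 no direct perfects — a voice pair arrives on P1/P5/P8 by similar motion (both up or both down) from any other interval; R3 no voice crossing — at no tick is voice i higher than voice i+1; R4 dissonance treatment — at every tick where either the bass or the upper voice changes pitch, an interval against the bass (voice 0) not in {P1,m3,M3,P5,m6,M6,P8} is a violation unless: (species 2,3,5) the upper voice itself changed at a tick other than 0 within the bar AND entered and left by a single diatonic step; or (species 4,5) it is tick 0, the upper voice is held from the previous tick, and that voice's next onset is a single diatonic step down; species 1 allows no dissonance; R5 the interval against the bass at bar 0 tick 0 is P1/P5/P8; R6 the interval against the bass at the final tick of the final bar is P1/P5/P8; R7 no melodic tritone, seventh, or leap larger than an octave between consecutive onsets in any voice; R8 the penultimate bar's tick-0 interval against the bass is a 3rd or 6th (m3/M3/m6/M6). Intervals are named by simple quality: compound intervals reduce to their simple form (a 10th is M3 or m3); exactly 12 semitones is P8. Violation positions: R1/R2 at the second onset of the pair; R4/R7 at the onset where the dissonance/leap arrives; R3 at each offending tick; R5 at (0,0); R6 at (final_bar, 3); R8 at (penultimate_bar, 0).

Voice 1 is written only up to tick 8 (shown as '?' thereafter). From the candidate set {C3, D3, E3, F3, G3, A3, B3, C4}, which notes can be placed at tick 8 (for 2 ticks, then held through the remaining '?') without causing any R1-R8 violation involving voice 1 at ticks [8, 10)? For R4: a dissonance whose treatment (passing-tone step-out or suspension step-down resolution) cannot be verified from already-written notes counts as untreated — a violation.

C3: violates R2
D3: violates R4
E3: legal
F3: violates R4
G3: legal
A3: legal
B3: violates R4
C4: legal

{A3, C4, E3, G3}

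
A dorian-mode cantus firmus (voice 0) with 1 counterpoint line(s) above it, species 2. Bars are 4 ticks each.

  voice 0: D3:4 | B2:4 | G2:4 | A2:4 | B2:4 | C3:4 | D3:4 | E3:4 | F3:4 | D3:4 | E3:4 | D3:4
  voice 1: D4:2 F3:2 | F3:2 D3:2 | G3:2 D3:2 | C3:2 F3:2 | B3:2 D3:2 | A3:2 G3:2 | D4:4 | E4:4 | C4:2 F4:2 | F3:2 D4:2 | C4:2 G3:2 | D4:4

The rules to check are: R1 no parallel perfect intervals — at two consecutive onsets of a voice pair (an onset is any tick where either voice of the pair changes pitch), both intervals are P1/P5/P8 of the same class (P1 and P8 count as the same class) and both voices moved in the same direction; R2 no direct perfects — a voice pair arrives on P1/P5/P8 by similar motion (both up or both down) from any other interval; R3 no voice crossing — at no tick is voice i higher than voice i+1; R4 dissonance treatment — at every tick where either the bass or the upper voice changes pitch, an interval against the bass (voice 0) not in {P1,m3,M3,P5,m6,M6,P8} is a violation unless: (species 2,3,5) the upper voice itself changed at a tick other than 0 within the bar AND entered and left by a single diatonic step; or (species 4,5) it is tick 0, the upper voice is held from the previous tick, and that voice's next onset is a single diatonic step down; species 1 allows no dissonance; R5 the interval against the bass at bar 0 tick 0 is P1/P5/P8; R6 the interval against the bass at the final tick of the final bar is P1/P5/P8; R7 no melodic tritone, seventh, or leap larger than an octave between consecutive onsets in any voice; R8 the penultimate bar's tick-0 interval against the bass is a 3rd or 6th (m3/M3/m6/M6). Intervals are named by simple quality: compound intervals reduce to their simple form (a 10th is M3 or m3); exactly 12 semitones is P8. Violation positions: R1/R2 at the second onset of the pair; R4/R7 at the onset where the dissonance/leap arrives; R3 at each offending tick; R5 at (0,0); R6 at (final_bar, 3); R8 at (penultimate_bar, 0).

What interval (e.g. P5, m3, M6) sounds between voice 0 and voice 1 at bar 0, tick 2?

voice 0=D3 voice 1=F3 -> m3

m3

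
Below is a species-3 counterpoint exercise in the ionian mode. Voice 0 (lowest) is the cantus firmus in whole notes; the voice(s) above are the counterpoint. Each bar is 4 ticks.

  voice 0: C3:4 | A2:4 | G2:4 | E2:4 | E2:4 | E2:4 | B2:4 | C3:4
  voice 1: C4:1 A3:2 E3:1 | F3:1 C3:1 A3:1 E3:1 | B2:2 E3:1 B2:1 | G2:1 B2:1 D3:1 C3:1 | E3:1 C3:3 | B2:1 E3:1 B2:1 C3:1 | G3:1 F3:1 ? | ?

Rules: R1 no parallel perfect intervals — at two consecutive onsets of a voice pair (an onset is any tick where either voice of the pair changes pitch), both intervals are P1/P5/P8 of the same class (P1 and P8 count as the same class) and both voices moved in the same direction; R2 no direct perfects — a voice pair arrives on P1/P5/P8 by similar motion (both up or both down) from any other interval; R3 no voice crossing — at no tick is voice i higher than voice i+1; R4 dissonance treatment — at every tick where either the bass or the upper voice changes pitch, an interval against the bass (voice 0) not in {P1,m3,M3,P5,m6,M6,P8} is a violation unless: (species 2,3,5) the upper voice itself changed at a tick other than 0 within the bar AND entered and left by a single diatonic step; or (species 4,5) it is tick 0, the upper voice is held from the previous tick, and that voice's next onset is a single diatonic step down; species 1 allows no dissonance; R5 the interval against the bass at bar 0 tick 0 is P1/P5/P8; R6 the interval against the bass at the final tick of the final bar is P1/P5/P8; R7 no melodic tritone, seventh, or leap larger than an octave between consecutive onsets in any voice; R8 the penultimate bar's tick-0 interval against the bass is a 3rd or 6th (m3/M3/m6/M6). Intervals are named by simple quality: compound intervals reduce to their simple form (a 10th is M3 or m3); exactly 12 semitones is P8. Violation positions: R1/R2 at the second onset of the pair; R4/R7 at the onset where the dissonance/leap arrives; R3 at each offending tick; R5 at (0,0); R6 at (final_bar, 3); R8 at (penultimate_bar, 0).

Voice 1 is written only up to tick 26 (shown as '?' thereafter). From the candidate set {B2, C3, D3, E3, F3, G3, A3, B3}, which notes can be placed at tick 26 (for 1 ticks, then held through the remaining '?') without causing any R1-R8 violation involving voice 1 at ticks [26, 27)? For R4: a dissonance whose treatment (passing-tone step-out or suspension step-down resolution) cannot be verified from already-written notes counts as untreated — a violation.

{D3, F3, G3}

B2: violates R7
C3: violates R4
D3: legal
E3: violates R4
F3: legal
G3: legal
A3: violates R4
B3: violates R7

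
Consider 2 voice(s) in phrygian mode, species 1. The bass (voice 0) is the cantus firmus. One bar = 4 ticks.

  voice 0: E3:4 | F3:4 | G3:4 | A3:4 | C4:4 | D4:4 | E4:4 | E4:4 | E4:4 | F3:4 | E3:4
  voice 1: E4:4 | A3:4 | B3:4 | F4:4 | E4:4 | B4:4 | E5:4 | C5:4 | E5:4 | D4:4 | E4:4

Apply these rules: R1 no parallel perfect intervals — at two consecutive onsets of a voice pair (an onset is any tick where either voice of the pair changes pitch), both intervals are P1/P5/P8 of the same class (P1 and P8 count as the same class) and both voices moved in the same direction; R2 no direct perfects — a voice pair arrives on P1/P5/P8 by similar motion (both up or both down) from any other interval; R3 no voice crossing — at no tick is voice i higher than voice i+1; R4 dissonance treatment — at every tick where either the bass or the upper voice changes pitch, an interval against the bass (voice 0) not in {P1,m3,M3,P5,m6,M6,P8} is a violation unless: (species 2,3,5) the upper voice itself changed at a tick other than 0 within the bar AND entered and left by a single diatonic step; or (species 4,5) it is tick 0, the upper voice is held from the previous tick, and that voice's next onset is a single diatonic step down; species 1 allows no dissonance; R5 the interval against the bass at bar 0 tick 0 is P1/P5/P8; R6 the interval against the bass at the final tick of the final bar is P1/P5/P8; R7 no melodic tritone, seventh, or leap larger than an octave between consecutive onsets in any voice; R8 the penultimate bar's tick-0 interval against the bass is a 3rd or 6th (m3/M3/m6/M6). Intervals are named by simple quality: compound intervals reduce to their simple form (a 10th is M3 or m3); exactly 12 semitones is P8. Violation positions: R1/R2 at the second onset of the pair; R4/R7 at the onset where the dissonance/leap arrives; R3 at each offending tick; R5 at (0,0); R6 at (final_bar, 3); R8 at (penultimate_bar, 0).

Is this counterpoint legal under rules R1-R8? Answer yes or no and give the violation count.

bar 0: v0=E3 v1=E4 (P8)
bar 1: v0=F3 v1=A3 (M3)
bar 2: v0=G3 v1=B3 (M3)
bar 3: v0=A3 v1=F4 (m6)
bar 4: v0=C4 v1=E4 (M3)
bar 5: v0=D4 v1=B4 (M6)
bar 6: v0=E4 v1=E5 (P8)
bar 7: v0=E4 v1=C5 (m6)
bar 8: v0=E4 v1=E5 (P8)
bar 9: v0=F3 v1=D4 (M6)
bar 10: v0=E3 v1=E4 (P8)
  R7 @ bar3.0: B3->F4 leap 6st
  R2 @ bar6.0: D4/B4 M6 -> E4/E5 P8 similar
  R7 @ bar9.0: E4->F3 leap 11st
  R7 @ bar9.0: E5->D4 leap 14st

No (4 violations)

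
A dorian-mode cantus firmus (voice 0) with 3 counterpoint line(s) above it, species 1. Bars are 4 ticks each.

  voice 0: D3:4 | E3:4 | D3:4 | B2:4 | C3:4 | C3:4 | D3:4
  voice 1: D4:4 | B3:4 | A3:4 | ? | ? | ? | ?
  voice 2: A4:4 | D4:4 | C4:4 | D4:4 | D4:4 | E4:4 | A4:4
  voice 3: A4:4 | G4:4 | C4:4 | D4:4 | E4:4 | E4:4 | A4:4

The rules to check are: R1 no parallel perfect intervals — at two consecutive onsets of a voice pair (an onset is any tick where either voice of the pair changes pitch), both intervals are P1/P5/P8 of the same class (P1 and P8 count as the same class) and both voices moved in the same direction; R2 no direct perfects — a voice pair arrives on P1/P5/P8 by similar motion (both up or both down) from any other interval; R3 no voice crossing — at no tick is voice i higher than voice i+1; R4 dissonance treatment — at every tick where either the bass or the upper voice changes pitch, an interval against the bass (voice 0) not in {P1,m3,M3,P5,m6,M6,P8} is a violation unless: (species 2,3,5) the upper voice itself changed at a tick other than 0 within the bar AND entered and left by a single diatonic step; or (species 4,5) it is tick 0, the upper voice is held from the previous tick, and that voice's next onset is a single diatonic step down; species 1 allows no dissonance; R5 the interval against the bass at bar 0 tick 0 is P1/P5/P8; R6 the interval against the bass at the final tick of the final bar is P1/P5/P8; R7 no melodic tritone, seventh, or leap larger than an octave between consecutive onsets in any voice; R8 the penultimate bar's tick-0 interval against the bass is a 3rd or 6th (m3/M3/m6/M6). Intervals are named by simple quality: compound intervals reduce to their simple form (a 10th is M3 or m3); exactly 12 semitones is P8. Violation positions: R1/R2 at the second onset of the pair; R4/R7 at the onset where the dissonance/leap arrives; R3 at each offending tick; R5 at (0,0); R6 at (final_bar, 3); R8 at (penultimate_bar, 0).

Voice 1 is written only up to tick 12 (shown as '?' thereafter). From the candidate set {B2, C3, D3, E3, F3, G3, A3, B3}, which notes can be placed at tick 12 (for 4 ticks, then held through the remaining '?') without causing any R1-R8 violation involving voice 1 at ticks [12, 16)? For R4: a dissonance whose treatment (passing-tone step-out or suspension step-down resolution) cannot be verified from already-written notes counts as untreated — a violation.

{B3, D3, G3}

B2: violates R2,R7
C3: violates R4
D3: legal
E3: violates R4
F3: violates R4
G3: legal
A3: violates R4
B3: legal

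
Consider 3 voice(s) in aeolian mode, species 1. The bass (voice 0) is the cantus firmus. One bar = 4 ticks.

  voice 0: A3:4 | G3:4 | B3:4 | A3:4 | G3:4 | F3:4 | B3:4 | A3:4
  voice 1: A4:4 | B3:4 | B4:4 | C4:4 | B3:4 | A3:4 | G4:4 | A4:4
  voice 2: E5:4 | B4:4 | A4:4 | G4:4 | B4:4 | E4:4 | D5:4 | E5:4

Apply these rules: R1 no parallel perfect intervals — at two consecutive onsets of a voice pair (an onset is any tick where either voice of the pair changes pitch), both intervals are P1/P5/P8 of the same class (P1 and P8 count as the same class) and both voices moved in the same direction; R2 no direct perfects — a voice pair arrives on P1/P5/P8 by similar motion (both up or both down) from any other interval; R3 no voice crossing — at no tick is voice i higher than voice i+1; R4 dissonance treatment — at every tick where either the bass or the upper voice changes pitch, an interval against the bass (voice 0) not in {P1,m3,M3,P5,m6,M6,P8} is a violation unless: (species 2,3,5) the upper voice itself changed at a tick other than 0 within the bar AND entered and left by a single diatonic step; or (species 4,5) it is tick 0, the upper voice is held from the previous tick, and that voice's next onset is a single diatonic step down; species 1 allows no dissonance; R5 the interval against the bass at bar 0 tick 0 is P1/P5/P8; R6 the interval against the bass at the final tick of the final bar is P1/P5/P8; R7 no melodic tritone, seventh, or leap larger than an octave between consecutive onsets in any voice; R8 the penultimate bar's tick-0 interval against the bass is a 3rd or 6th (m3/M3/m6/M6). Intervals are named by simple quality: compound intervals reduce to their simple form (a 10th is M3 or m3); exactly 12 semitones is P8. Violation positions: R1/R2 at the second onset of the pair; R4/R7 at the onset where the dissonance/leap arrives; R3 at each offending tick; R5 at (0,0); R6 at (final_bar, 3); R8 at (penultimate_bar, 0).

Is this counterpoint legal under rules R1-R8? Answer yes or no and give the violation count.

bar 0: v0=A3 v1=A4 v2=E5 (P5)
bar 1: v0=G3 v1=B3 v2=B4 (M3)
bar 2: v0=B3 v1=B4 v2=A4 (m7)
bar 3: v0=A3 v1=C4 v2=G4 (m7)
bar 4: v0=G3 v1=B3 v2=B4 (M3)
bar 5: v0=F3 v1=A3 v2=E4 (M7)
bar 6: v0=B3 v1=G4 v2=D5 (m3)
bar 7: v0=A3 v1=A4 v2=E5 (P5)
  R2 @ bar1.0: A4/E5 P5 -> B3/B4 P8 similar
  R7 @ bar1.0: A4->B3 leap 10st
  R2 @ bar2.0: G3/B3 M3 -> B3/B4 P8 similar
  R3 @ bar2.0: B4 above A4
  R4 @ bar2.0: B3/A4 m7 untreated
  R3 @ bar2.1: B4 above A4
  R3 @ bar2.2: B4 above A4
  R3 @ bar2.3: B4 above A4
  R2 @ bar3.0: B4/A4 M2 -> C4/G4 P5 similar
  R4 @ bar3.0: A3/G4 m7 untreated
  R7 @ bar3.0: B4->C4 leap 11st
  R2 @ bar5.0: B3/B4 P8 -> A3/E4 P5 similar
  R4 @ bar5.0: F3/E4 M7 untreated
  R1 @ bar6.0: A3/E4 P5 -> G4/D5 P5 similar
  R7 @ bar6.0: F3->B3 leap 6st
  R7 @ bar6.0: A3->G4 leap 10st
  R7 @ bar6.0: E4->D5 leap 10st
  R1 @ bar7.0: G4/D5 P5 -> A4/E5 P5 similar

No (18 violations)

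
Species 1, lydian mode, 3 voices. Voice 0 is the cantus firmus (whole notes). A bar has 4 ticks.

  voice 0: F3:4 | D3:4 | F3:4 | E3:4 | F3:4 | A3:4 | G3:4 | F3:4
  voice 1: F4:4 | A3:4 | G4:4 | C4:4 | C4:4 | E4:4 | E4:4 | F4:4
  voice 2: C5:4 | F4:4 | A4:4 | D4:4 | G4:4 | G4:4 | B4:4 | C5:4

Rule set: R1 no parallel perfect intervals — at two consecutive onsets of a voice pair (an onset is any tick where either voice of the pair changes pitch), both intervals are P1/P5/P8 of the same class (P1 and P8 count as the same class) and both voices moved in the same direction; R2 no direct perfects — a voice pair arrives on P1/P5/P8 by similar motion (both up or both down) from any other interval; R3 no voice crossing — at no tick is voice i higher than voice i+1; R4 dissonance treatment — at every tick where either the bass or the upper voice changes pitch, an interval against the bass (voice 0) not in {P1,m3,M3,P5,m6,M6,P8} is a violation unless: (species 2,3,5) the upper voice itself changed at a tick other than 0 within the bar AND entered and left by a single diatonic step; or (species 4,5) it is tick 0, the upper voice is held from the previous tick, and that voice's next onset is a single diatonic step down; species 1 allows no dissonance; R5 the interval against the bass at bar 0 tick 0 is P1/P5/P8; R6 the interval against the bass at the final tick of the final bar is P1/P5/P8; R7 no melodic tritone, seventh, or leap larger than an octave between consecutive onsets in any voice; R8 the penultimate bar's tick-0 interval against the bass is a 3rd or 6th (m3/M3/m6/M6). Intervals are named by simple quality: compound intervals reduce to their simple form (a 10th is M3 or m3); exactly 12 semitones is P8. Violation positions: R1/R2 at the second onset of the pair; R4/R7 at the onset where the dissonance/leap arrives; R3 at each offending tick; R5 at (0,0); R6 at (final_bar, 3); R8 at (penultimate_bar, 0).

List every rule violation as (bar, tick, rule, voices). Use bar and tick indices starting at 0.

(1, 0, R2, (0, 1))
(2, 0, R4, (0, 1))
(2, 0, R7, (1,))
(3, 0, R4, (0, 2))
(4, 0, R4, (0, 2))
(5, 0, R1, (0, 1))
(5, 0, R4, (0, 2))
(7, 0, R1, (1, 2))

bar 0: v0=F3 v1=F4 v2=C5 downbeat P5
bar 1: v0=D3 v1=A3 v2=F4 downbeat m3
bar 2: v0=F3 v1=G4 v2=A4 downbeat M3
bar 3: v0=E3 v1=C4 v2=D4 downbeat m7
bar 4: v0=F3 v1=C4 v2=G4 downbeat M2
bar 5: v0=A3 v1=E4 v2=G4 downbeat m7
bar 6: v0=G3 v1=E4 v2=B4 downbeat M3
bar 7: v0=F3 v1=F4 v2=C5 downbeat P5
  -> R2 @ bar 1 tick 0 v(0, 1): F3/F4 P8 -> D3/A3 P5 similar
  -> R4 @ bar 2 tick 0 v(0, 1): F3/G4 M2 untreated
  -> R7 @ bar 2 tick 0 v(1,): A3->G4 leap 10st
  -> R4 @ bar 3 tick 0 v(0, 2): E3/D4 m7 untreated
  -> R4 @ bar 4 tick 0 v(0, 2): F3/G4 M2 untreated
  -> R1 @ bar 5 tick 0 v(0, 1): F3/C4 P5 -> A3/E4 P5 similar
  -> R4 @ bar 5 tick 0 v(0, 2): A3/G4 m7 untreated
  -> R1 @ bar 7 tick 0 v(1, 2): E4/B4 P5 -> F4/C5 P5 similar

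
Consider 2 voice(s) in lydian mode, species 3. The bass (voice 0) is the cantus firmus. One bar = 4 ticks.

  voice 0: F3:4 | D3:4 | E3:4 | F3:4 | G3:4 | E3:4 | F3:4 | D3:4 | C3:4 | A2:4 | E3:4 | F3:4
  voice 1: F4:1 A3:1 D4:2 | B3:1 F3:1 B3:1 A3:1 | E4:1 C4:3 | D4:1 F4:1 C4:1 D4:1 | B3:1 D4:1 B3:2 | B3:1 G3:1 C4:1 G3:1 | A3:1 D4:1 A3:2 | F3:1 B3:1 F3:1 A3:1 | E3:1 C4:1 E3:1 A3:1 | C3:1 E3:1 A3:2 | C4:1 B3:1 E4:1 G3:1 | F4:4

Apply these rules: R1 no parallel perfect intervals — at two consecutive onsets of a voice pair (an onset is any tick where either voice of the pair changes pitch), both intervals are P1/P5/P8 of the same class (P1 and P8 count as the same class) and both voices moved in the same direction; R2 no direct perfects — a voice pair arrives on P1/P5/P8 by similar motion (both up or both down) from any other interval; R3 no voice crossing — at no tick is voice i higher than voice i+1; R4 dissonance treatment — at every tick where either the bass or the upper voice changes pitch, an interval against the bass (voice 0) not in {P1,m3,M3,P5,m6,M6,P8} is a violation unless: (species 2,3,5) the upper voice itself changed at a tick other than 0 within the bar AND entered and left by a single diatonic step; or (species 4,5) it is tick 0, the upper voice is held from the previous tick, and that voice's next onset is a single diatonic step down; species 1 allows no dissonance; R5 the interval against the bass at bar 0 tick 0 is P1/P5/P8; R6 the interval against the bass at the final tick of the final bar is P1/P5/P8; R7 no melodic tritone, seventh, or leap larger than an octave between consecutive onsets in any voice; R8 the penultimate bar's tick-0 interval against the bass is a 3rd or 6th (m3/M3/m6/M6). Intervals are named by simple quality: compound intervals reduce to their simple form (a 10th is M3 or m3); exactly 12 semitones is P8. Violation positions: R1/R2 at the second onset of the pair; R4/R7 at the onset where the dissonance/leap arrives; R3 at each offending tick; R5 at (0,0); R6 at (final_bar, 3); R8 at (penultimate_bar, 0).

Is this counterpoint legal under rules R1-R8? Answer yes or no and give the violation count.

No (7 violations)

bar 0: v0=F3 v1=F4 (P8)
bar 1: v0=D3 v1=B3 (M6)
bar 2: v0=E3 v1=E4 (P8)
bar 3: v0=F3 v1=D4 (M6)
bar 4: v0=G3 v1=B3 (M3)
bar 5: v0=E3 v1=B3 (P5)
bar 6: v0=F3 v1=A3 (M3)
bar 7: v0=D3 v1=F3 (m3)
bar 8: v0=C3 v1=E3 (M3)
bar 9: v0=A2 v1=C3 (m3)
bar 10: v0=E3 v1=C4 (m6)
bar 11: v0=F3 v1=F4 (P8)
  R7 @ bar1.1: B3->F3 leap 6st
  R7 @ bar1.2: F3->B3 leap 6st
  R2 @ bar2.0: D3/A3 P5 -> E3/E4 P8 similar
  R7 @ bar7.1: F3->B3 leap 6st
  R7 @ bar7.2: B3->F3 leap 6st
  R2 @ bar11.0: E3/G3 m3 -> F3/F4 P8 similar
  R7 @ bar11.0: G3->F4 leap 10st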